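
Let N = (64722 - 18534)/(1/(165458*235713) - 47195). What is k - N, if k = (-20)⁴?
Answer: 294503143814349216152/1840633390341029 ≈ 1.6000e+5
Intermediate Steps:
N = -1801359784576152/1840633390341029 (N = 46188/((1/165458)*(1/235713) - 47195) = 46188/(1/39000601554 - 47195) = 46188/(-1840633390341029/39000601554) = 46188*(-39000601554/1840633390341029) = -1801359784576152/1840633390341029 ≈ -0.97866)
k = 160000
k - N = 160000 - 1*(-1801359784576152/1840633390341029) = 160000 + 1801359784576152/1840633390341029 = 294503143814349216152/1840633390341029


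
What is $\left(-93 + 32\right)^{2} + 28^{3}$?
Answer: $25673$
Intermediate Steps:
$\left(-93 + 32\right)^{2} + 28^{3} = \left(-61\right)^{2} + 21952 = 3721 + 21952 = 25673$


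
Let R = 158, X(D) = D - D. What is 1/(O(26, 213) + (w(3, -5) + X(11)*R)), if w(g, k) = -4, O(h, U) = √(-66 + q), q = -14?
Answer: -1/24 - I*√5/24 ≈ -0.041667 - 0.093169*I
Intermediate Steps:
X(D) = 0
O(h, U) = 4*I*√5 (O(h, U) = √(-66 - 14) = √(-80) = 4*I*√5)
1/(O(26, 213) + (w(3, -5) + X(11)*R)) = 1/(4*I*√5 + (-4 + 0*158)) = 1/(4*I*√5 + (-4 + 0)) = 1/(4*I*√5 - 4) = 1/(-4 + 4*I*√5)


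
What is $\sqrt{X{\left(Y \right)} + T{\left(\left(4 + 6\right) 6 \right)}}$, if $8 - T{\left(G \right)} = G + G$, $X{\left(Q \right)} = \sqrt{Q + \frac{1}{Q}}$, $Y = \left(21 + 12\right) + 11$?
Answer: $\frac{\sqrt{-54208 + 22 \sqrt{21307}}}{22} \approx 10.265 i$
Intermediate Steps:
$Y = 44$ ($Y = 33 + 11 = 44$)
$T{\left(G \right)} = 8 - 2 G$ ($T{\left(G \right)} = 8 - \left(G + G\right) = 8 - 2 G$)
$\sqrt{X{\left(Y \right)} + T{\left(\left(4 + 6\right) 6 \right)}} = \sqrt{\sqrt{44 + \frac{1}{44}} + \left(8 - 2 \left(4 + 6\right) 6\right)} = \sqrt{\sqrt{44 + \frac{1}{44}} + \left(8 - 2 \cdot 10 \cdot 6\right)} = \sqrt{\sqrt{\frac{1937}{44}} + \left(8 - 120\right)} = \sqrt{\frac{\sqrt{21307}}{22} + \left(8 - 120\right)} = \sqrt{\frac{\sqrt{21307}}{22} - 112} = \sqrt{-112 + \frac{\sqrt{21307}}{22}}$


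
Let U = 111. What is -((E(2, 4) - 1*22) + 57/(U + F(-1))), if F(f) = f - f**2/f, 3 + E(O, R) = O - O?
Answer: 906/37 ≈ 24.486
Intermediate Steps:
E(O, R) = -3 (E(O, R) = -3 + (O - O) = -3 + 0 = -3)
F(f) = 0 (F(f) = f - f = 0)
-((E(2, 4) - 1*22) + 57/(U + F(-1))) = -((-3 - 1*22) + 57/(111 + 0)) = -((-3 - 22) + 57/111) = -(-25 + (1/111)*57) = -(-25 + 19/37) = -1*(-906/37) = 906/37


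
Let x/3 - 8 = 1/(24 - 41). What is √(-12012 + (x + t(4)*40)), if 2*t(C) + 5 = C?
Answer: I*√3470363/17 ≈ 109.58*I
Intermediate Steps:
t(C) = -5/2 + C/2
x = 405/17 (x = 24 + 3/(24 - 41) = 24 + 3/(-17) = 24 + 3*(-1/17) = 24 - 3/17 = 405/17 ≈ 23.824)
√(-12012 + (x + t(4)*40)) = √(-12012 + (405/17 + (-5/2 + (½)*4)*40)) = √(-12012 + (405/17 + (-5/2 + 2)*40)) = √(-12012 + (405/17 - ½*40)) = √(-12012 + (405/17 - 20)) = √(-12012 + 65/17) = √(-204139/17) = I*√3470363/17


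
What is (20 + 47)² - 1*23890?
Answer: -19401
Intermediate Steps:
(20 + 47)² - 1*23890 = 67² - 23890 = 4489 - 23890 = -19401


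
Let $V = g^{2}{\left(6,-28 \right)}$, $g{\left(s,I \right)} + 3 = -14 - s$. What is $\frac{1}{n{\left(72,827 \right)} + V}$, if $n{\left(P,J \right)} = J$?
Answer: $\frac{1}{1356} \approx 0.00073746$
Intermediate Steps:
$g{\left(s,I \right)} = -17 - s$ ($g{\left(s,I \right)} = -3 - \left(14 + s\right) = -17 - s$)
$V = 529$ ($V = \left(-17 - 6\right)^{2} = \left(-23\right)^{2} = 529$)
$\frac{1}{n{\left(72,827 \right)} + V} = \frac{1}{827 + 529} = \frac{1}{1356}$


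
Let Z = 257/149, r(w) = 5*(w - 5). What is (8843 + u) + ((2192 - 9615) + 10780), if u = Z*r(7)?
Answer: 1820370/149 ≈ 12217.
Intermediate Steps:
r(w) = -25 + 5*w (r(w) = 5*(-5 + w) = -25 + 5*w)
Z = 257/149 (Z = 257*(1/149) = 257/149 ≈ 1.7248)
u = 2570/149 (u = 257*(-25 + 5*7)/149 = 257*(-25 + 35)/149 = (257/149)*10 = 2570/149 ≈ 17.248)
(8843 + u) + ((2192 - 9615) + 10780) = (8843 + 2570/149) + ((2192 - 9615) + 10780) = 1320177/149 + (-7423 + 10780) = 1320177/149 + 3357 = 1820370/149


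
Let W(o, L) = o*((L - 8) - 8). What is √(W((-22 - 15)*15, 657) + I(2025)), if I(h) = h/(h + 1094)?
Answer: 2*I*√865208900145/3119 ≈ 596.45*I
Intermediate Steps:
W(o, L) = o*(-16 + L) (W(o, L) = o*((-8 + L) - 8) = o*(-16 + L))
I(h) = h/(1094 + h)
√(W((-22 - 15)*15, 657) + I(2025)) = √(((-22 - 15)*15)*(-16 + 657) + 2025/(1094 + 2025)) = √(-37*15*641 + 2025/3119) = √(-555*641 + 2025*(1/3119)) = √(-355755 + 2025/3119) = √(-1109597820/3119) = 2*I*√865208900145/3119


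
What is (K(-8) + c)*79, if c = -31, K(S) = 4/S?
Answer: -4977/2 ≈ -2488.5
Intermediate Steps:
(K(-8) + c)*79 = (4/(-8) - 31)*79 = (4*(-⅛) - 31)*79 = (-½ - 31)*79 = -63/2*79 = -4977/2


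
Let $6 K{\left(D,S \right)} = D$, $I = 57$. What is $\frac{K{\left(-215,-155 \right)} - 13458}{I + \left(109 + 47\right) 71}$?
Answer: $- \frac{80963}{66798} \approx -1.2121$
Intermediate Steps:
$K{\left(D,S \right)} = \frac{D}{6}$
$\frac{K{\left(-215,-155 \right)} - 13458}{I + \left(109 + 47\right) 71} = \frac{\frac{1}{6} \left(-215\right) - 13458}{57 + \left(109 + 47\right) 71} = \frac{- \frac{215}{6} - 13458}{57 + 156 \cdot 71} = - \frac{80963}{6 \left(57 + 11076\right)} = - \frac{80963}{6 \cdot 11133} = \left(- \frac{80963}{6}\right) \frac{1}{11133} = - \frac{80963}{66798}$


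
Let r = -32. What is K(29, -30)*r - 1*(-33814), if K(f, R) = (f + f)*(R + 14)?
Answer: 63510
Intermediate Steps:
K(f, R) = 2*f*(14 + R) (K(f, R) = (2*f)*(14 + R) = 2*f*(14 + R))
K(29, -30)*r - 1*(-33814) = (2*29*(14 - 30))*(-32) - 1*(-33814) = (2*29*(-16))*(-32) + 33814 = -928*(-32) + 33814 = 29696 + 33814 = 63510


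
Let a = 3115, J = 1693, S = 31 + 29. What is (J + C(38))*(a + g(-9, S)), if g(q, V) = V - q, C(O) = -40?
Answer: 5263152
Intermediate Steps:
S = 60
(J + C(38))*(a + g(-9, S)) = (1693 - 40)*(3115 + (60 - 1*(-9))) = 1653*(3115 + (60 + 9)) = 1653*(3115 + 69) = 1653*3184 = 5263152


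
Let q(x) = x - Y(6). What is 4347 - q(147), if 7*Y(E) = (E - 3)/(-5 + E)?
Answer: 29403/7 ≈ 4200.4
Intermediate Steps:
Y(E) = (-3 + E)/(7*(-5 + E)) (Y(E) = ((E - 3)/(-5 + E))/7 = ((-3 + E)/(-5 + E))/7 = (-3 + E)/(7*(-5 + E)))
q(x) = -3/7 + x (q(x) = x - (-3 + 6)/(7*(-5 + 6)) = x - 3/(7*1) = x - 3/7 = -3/7 + x)
4347 - q(147) = 4347 - (-3/7 + 147) = 4347 - 1*1026/7 = 4347 - 1026/7 = 29403/7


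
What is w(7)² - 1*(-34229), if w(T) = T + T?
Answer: 34425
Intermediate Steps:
w(T) = 2*T
w(7)² - 1*(-34229) = (2*7)² - 1*(-34229) = 14² + 34229 = 196 + 34229 = 34425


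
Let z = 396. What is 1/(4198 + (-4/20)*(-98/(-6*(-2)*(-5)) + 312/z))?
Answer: 1650/6925901 ≈ 0.00023824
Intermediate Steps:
1/(4198 + (-4/20)*(-98/(-6*(-2)*(-5)) + 312/z)) = 1/(4198 + (-4/20)*(-98/(-6*(-2)*(-5)) + 312/396)) = 1/(4198 + (-4*1/20)*(-98/(12*(-5)) + 312*(1/396))) = 1/(4198 - (-98/(-60) + 26/33)/5) = 1/(4198 - (-98*(-1/60) + 26/33)/5) = 1/(4198 - (49/30 + 26/33)/5) = 1/(4198 - ⅕*799/330) = 1/(4198 - 799/1650) = 1/(6925901/1650) = 1650/6925901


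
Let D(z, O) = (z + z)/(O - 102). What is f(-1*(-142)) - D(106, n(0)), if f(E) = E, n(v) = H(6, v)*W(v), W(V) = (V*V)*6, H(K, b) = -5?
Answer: 7348/51 ≈ 144.08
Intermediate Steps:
W(V) = 6*V² (W(V) = V²*6 = 6*V²)
n(v) = -30*v²
D(z, O) = 2*z/(-102 + O) (D(z, O) = (2*z)/(-102 + O) = 2*z/(-102 + O))
f(-1*(-142)) - D(106, n(0)) = -1*(-142) - 2*106/(-102 - 30*0²) = 142 - 2*106/(-102 - 30*0) = 142 - 2*106/(-102 + 0) = 142 - 2*106/(-102) = 142 - 2*106*(-1)/102 = 142 - 1*(-106/51) = 142 + 106/51 = 7348/51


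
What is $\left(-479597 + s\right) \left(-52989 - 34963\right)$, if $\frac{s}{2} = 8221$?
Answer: $40735408560$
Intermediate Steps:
$s = 16442$ ($s = 2 \cdot 8221 = 16442$)
$\left(-479597 + s\right) \left(-52989 - 34963\right) = \left(-479597 + 16442\right) \left(-52989 - 34963\right) = \left(-463155\right) \left(-87952\right) = 40735408560$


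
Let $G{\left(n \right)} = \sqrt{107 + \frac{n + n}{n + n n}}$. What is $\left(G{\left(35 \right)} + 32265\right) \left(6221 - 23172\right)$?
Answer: $-546924015 - \frac{16951 \sqrt{3854}}{6} \approx -5.471 \cdot 10^{8}$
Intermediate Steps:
$G{\left(n \right)} = \sqrt{107 + \frac{2 n}{n + n^{2}}}$
$\left(G{\left(35 \right)} + 32265\right) \left(6221 - 23172\right) = \left(\sqrt{\frac{109 + 107 \cdot 35}{1 + 35}} + 32265\right) \left(6221 - 23172\right) = \left(\sqrt{\frac{109 + 3745}{36}} + 32265\right) \left(-16951\right) = \left(\sqrt{\frac{1}{36} \cdot 3854} + 32265\right) \left(-16951\right) = \left(\sqrt{\frac{1927}{18}} + 32265\right) \left(-16951\right) = \left(\frac{\sqrt{3854}}{6} + 32265\right) \left(-16951\right) = \left(32265 + \frac{\sqrt{3854}}{6}\right) \left(-16951\right) = -546924015 - \frac{16951 \sqrt{3854}}{6}$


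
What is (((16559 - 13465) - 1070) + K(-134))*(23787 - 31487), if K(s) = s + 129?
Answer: -15546300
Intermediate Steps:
K(s) = 129 + s
(((16559 - 13465) - 1070) + K(-134))*(23787 - 31487) = (((16559 - 13465) - 1070) + (129 - 134))*(23787 - 31487) = ((3094 - 1070) - 5)*(-7700) = (2024 - 5)*(-7700) = 2019*(-7700) = -15546300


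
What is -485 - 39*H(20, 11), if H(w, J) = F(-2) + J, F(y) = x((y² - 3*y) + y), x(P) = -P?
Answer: -602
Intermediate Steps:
F(y) = -y² + 2*y (F(y) = -((y² - 3*y) + y) = -(y² - 2*y) = -y² + 2*y)
H(w, J) = -8 + J (H(w, J) = -2*(2 - 1*(-2)) + J = -2*(2 + 2) + J = -2*4 + J = -8 + J)
-485 - 39*H(20, 11) = -485 - 39*(-8 + 11) = -485 - 39*3 = -485 - 117 = -602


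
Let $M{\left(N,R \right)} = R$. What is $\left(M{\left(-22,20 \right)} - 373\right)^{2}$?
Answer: $124609$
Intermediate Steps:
$\left(M{\left(-22,20 \right)} - 373\right)^{2} = \left(20 - 373\right)^{2} = \left(-353\right)^{2} = 124609$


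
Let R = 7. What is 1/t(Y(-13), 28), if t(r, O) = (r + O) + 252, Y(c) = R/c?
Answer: 13/3633 ≈ 0.0035783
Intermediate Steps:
Y(c) = 7/c
t(r, O) = 252 + O + r (t(r, O) = (O + r) + 252 = 252 + O + r)
1/t(Y(-13), 28) = 1/(252 + 28 + 7/(-13)) = 1/(252 + 28 + 7*(-1/13)) = 1/(252 + 28 - 7/13) = 1/(3633/13) = 13/3633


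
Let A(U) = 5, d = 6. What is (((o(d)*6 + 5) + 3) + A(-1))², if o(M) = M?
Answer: 2401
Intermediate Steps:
(((o(d)*6 + 5) + 3) + A(-1))² = (((6*6 + 5) + 3) + 5)² = (((36 + 5) + 3) + 5)² = ((41 + 3) + 5)² = (44 + 5)² = 49² = 2401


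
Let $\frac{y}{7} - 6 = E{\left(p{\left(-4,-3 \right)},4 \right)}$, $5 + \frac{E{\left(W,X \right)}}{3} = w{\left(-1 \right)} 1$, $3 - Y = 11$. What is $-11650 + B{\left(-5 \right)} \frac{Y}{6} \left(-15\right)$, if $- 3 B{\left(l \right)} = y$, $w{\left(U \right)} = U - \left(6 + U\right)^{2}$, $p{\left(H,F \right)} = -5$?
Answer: $-7590$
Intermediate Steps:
$Y = -8$ ($Y = 3 - 11 = -8$)
$E{\left(W,X \right)} = -93$ ($E{\left(W,X \right)} = -15 + 3 \left(-1 - \left(6 - 1\right)^{2}\right) 1 = -15 + 3 \left(-1 - 5^{2}\right) 1 = -15 + 3 \left(-1 - 25\right) 1 = -15 + 3 \left(\left(-26\right) 1\right) = -15 + 3 \left(-26\right) = -15 - 78 = -93$)
$y = -609$ ($y = 42 + 7 \left(-93\right) = 42 - 651 = -609$)
$B{\left(l \right)} = 203$ ($B{\left(l \right)} = \left(- \frac{1}{3}\right) \left(-609\right) = 203$)
$-11650 + B{\left(-5 \right)} \frac{Y}{6} \left(-15\right) = -11650 + 203 \left(- \frac{8}{6}\right) \left(-15\right) = -11650 + 203 \left(\left(-8\right) \frac{1}{6}\right) \left(-15\right) = -11650 + 203 \left(- \frac{4}{3}\right) \left(-15\right) = -11650 - -4060 = -11650 + 4060 = -7590$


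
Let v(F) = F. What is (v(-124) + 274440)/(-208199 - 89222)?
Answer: -274316/297421 ≈ -0.92232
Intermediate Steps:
(v(-124) + 274440)/(-208199 - 89222) = (-124 + 274440)/(-208199 - 89222) = 274316/(-297421) = 274316*(-1/297421) = -274316/297421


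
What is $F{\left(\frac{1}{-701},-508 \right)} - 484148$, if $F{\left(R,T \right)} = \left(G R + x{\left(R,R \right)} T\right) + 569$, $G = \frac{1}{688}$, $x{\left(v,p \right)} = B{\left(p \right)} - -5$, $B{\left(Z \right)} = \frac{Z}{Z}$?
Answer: $- \frac{234694362577}{482288} \approx -4.8663 \cdot 10^{5}$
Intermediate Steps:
$B{\left(Z \right)} = 1$
$x{\left(v,p \right)} = 6$ ($x{\left(v,p \right)} = 1 - -5 = 1 + 5 = 6$)
$G = \frac{1}{688} \approx 0.0014535$
$F{\left(R,T \right)} = 569 + 6 T + \frac{R}{688}$ ($F{\left(R,T \right)} = \left(\frac{R}{688} + 6 T\right) + 569 = \left(6 T + \frac{R}{688}\right) + 569 = 569 + 6 T + \frac{R}{688}$)
$F{\left(\frac{1}{-701},-508 \right)} - 484148 = \left(569 + 6 \left(-508\right) + \frac{1}{688 \left(-701\right)}\right) - 484148 = \left(569 - 3048 + \frac{1}{688} \left(- \frac{1}{701}\right)\right) - 484148 = \left(569 - 3048 - \frac{1}{482288}\right) - 484148 = - \frac{1195591953}{482288} - 484148 = - \frac{234694362577}{482288}$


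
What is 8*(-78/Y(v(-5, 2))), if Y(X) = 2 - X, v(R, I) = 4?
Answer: 312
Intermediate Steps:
8*(-78/Y(v(-5, 2))) = 8*(-78/(2 - 1*4)) = 8*(-78/(2 - 4)) = 8*(-78/(-2)) = 8*(-78*(-1/2)) = 8*39 = 312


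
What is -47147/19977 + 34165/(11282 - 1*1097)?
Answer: 13488134/13564383 ≈ 0.99438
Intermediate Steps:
-47147/19977 + 34165/(11282 - 1*1097) = -47147*1/19977 + 34165/(11282 - 1097) = -47147/19977 + 34165/10185 = -47147/19977 + 34165*(1/10185) = -47147/19977 + 6833/2037 = 13488134/13564383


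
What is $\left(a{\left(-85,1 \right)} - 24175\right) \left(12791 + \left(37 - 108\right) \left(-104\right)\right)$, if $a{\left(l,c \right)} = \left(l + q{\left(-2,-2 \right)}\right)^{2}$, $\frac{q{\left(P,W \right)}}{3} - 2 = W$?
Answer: $-341966250$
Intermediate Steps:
$q{\left(P,W \right)} = 6 + 3 W$
$a{\left(l,c \right)} = l^{2}$ ($a{\left(l,c \right)} = \left(l + \left(6 + 3 \left(-2\right)\right)\right)^{2} = \left(l + \left(6 - 6\right)\right)^{2} = \left(l + 0\right)^{2} = l^{2}$)
$\left(a{\left(-85,1 \right)} - 24175\right) \left(12791 + \left(37 - 108\right) \left(-104\right)\right) = \left(\left(-85\right)^{2} - 24175\right) \left(12791 + \left(37 - 108\right) \left(-104\right)\right) = \left(7225 - 24175\right) \left(12791 - -7384\right) = - 16950 \left(12791 + 7384\right) = \left(-16950\right) 20175 = -341966250$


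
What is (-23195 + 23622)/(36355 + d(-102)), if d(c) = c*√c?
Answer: 15523585/1322747233 + 43554*I*√102/1322747233 ≈ 0.011736 + 0.00033255*I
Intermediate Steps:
d(c) = c^(3/2)
(-23195 + 23622)/(36355 + d(-102)) = (-23195 + 23622)/(36355 + (-102)^(3/2)) = 427/(36355 - 102*I*√102)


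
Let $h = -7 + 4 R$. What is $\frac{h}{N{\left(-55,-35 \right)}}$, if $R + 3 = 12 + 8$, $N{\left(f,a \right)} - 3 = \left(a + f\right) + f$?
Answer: $- \frac{61}{142} \approx -0.42958$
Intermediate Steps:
$N{\left(f,a \right)} = 3 + a + 2 f$ ($N{\left(f,a \right)} = 3 + \left(\left(a + f\right) + f\right) = 3 + \left(a + 2 f\right) = 3 + a + 2 f$)
$R = 17$ ($R = -3 + \left(12 + 8\right) = -3 + 20 = 17$)
$h = 61$ ($h = -7 + 4 \cdot 17 = -7 + 68 = 61$)
$\frac{h}{N{\left(-55,-35 \right)}} = \frac{61}{3 - 35 + 2 \left(-55\right)} = \frac{61}{3 - 35 - 110} = \frac{61}{-142} = 61 \left(- \frac{1}{142}\right) = - \frac{61}{142}$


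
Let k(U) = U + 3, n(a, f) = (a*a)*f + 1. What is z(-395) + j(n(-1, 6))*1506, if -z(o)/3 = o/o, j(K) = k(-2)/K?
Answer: 1485/7 ≈ 212.14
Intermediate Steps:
n(a, f) = 1 + f*a² (n(a, f) = a²*f + 1 = f*a² + 1 = 1 + f*a²)
k(U) = 3 + U
j(K) = 1/K (j(K) = (3 - 2)/K = 1/K)
z(o) = -3 (z(o) = -3*o/o = -3*1 = -3)
z(-395) + j(n(-1, 6))*1506 = -3 + 1506/(1 + 6*(-1)²) = -3 + 1506/(1 + 6*1) = -3 + 1506/(1 + 6) = -3 + 1506/7 = 1485/7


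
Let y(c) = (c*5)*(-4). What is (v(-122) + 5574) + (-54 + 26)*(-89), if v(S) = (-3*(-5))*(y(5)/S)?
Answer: 492776/61 ≈ 8078.3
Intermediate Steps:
y(c) = -20*c (y(c) = (5*c)*(-4) = -20*c)
v(S) = -1500/S (v(S) = (-3*(-5))*((-20*5)/S) = 15*(-100/S) = -1500/S)
(v(-122) + 5574) + (-54 + 26)*(-89) = (-1500/(-122) + 5574) + (-54 + 26)*(-89) = (-1500*(-1/122) + 5574) - 28*(-89) = (750/61 + 5574) + 2492 = 340764/61 + 2492 = 492776/61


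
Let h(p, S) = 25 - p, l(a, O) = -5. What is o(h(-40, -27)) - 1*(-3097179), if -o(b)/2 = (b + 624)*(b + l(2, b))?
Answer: 3014499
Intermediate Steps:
o(b) = -2*(-5 + b)*(624 + b) (o(b) = -2*(b + 624)*(b - 5) = -2*(624 + b)*(-5 + b) = -2*(-5 + b)*(624 + b))
o(h(-40, -27)) - 1*(-3097179) = (6240 - 1238*(25 - 1*(-40)) - 2*(25 - 1*(-40))**2) - 1*(-3097179) = (6240 - 1238*(25 + 40) - 2*(25 + 40)**2) + 3097179 = (6240 - 1238*65 - 2*65**2) + 3097179 = (6240 - 80470 - 2*4225) + 3097179 = (6240 - 80470 - 8450) + 3097179 = -82680 + 3097179 = 3014499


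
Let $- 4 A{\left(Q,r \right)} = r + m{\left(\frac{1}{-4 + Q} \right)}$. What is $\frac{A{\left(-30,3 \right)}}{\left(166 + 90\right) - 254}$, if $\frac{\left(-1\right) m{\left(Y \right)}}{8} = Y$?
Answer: $- \frac{55}{136} \approx -0.40441$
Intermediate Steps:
$m{\left(Y \right)} = - 8 Y$
$A{\left(Q,r \right)} = \frac{2}{-4 + Q} - \frac{r}{4}$ ($A{\left(Q,r \right)} = - \frac{r - \frac{8}{-4 + Q}}{4} = \frac{2}{-4 + Q} - \frac{r}{4}$)
$\frac{A{\left(-30,3 \right)}}{\left(166 + 90\right) - 254} = \frac{\frac{1}{4} \frac{1}{-4 - 30} \left(8 - 3 \left(-4 - 30\right)\right)}{\left(166 + 90\right) - 254} = \frac{\frac{1}{4} \frac{1}{-34} \left(8 - 3 \left(-34\right)\right)}{256 - 254} = \frac{\frac{1}{4} \left(- \frac{1}{34}\right) \left(8 + 102\right)}{2} = \frac{1}{4} \left(- \frac{1}{34}\right) 110 \cdot \frac{1}{2} = \left(- \frac{55}{68}\right) \frac{1}{2} = - \frac{55}{136}$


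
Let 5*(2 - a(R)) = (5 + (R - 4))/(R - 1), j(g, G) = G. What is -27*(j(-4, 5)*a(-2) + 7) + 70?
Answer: -380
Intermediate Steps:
a(R) = 2 - (1 + R)/(5*(-1 + R)) (a(R) = 2 - (5 + (R - 4))/(5*(R - 1)) = 2 - (5 + (-4 + R))/(5*(-1 + R)) = 2 - (1 + R)/(5*(-1 + R)))
-27*(j(-4, 5)*a(-2) + 7) + 70 = -27*(5*((-11 + 9*(-2))/(5*(-1 - 2))) + 7) + 70 = -27*(5*((⅕)*(-11 - 18)/(-3)) + 7) + 70 = -27*(5*((⅕)*(-⅓)*(-29)) + 7) + 70 = -27*(5*(29/15) + 7) + 70 = -27*(29/3 + 7) + 70 = -27*50/3 + 70 = -450 + 70 = -380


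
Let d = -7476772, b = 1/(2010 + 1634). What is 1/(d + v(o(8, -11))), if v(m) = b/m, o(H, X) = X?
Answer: -40084/299698928849 ≈ -1.3375e-7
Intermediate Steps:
b = 1/3644 ≈ 0.00027442
v(m) = 1/(3644*m)
1/(d + v(o(8, -11))) = 1/(-7476772 + (1/3644)/(-11)) = 1/(-7476772 + (1/3644)*(-1/11)) = 1/(-7476772 - 1/40084) = 1/(-299698928849/40084) = -40084/299698928849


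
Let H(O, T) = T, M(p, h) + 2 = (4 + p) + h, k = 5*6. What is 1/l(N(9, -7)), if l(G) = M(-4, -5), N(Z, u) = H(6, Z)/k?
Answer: -⅐ ≈ -0.14286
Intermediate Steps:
k = 30
M(p, h) = 2 + h + p (M(p, h) = -2 + ((4 + p) + h) = -2 + (4 + h + p) = 2 + h + p)
N(Z, u) = Z/30
l(G) = -7 (l(G) = 2 - 5 - 4 = -7)
1/l(N(9, -7)) = 1/(-7) = -⅐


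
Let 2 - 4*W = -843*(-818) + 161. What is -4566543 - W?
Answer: -17576439/4 ≈ -4.3941e+6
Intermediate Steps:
W = -689733/4 (W = ½ - (-843*(-818) + 161)/4 = ½ - (689574 + 161)/4 = ½ - ¼*689735 = ½ - 689735/4 = -689733/4 ≈ -1.7243e+5)
-4566543 - W = -4566543 - 1*(-689733/4) = -4566543 + 689733/4 = -17576439/4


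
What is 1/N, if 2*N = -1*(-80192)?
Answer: 1/40096 ≈ 2.4940e-5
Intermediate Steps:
N = 40096 (N = (-1*(-80192))/2 = (1/2)*80192 = 40096)
1/N = 1/40096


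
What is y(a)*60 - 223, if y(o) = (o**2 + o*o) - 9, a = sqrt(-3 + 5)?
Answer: -523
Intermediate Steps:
a = sqrt(2) ≈ 1.4142
y(o) = -9 + 2*o**2 (y(o) = (o**2 + o**2) - 9 = 2*o**2 - 9 = -9 + 2*o**2)
y(a)*60 - 223 = (-9 + 2*(sqrt(2))**2)*60 - 223 = (-9 + 2*2)*60 - 223 = (-9 + 4)*60 - 223 = -5*60 - 223 = -300 - 223 = -523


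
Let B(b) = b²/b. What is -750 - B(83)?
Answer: -833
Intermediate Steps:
B(b) = b
-750 - B(83) = -750 - 1*83 = -750 - 83 = -833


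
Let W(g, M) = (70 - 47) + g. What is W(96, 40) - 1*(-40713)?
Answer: 40832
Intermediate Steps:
W(g, M) = 23 + g
W(96, 40) - 1*(-40713) = (23 + 96) - 1*(-40713) = 119 + 40713 = 40832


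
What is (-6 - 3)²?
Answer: 81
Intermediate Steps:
(-6 - 3)² = (-9)² = 81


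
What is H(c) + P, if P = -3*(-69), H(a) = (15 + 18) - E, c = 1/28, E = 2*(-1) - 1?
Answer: 243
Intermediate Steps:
E = -3 (E = -2 - 1 = -3)
c = 1/28 (c = 1*(1/28) = 1/28 ≈ 0.035714)
H(a) = 36 (H(a) = (15 + 18) - 1*(-3) = 33 + 3 = 36)
P = 207
H(c) + P = 36 + 207 = 243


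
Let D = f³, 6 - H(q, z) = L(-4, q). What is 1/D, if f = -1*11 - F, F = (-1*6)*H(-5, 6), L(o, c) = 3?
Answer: 1/343 ≈ 0.0029155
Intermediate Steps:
H(q, z) = 3 (H(q, z) = 6 - 1*3 = 6 - 3 = 3)
F = -18 (F = -1*6*3 = -6*3 = -18)
f = 7 (f = -1*11 - 1*(-18) = -11 + 18 = 7)
D = 343 (D = 7³ = 343)
1/D = 1/343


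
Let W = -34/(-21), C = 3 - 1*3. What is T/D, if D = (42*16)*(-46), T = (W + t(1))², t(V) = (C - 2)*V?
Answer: -1/213003 ≈ -4.6948e-6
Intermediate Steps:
C = 0 (C = 3 - 3 = 0)
t(V) = -2*V (t(V) = (0 - 2)*V = -2*V)
W = 34/21 (W = -34*(-1/21) = 34/21 ≈ 1.6190)
T = 64/441 (T = (34/21 - 2*1)² = (34/21 - 2)² = (-8/21)² = 64/441 ≈ 0.14512)
D = -30912 (D = 672*(-46) = -30912)
T/D = (64/441)/(-30912) = (64/441)*(-1/30912) = -1/213003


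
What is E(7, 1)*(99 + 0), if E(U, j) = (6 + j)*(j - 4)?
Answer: -2079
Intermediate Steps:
E(U, j) = (-4 + j)*(6 + j) (E(U, j) = (6 + j)*(-4 + j) = (-4 + j)*(6 + j))
E(7, 1)*(99 + 0) = (-24 + 1**2 + 2*1)*(99 + 0) = (-24 + 1 + 2)*99 = -21*99 = -2079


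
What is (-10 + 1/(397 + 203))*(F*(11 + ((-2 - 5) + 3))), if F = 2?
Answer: -41993/300 ≈ -139.98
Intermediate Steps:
(-10 + 1/(397 + 203))*(F*(11 + ((-2 - 5) + 3))) = (-10 + 1/(397 + 203))*(2*(11 + ((-2 - 5) + 3))) = (-10 + 1/600)*(2*(11 + (-7 + 3))) = (-10 + 1/600)*(2*(11 - 4)) = -5999*7/300 = -5999/600*14 = -41993/300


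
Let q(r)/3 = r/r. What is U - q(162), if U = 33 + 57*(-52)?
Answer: -2934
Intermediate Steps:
q(r) = 3 (q(r) = 3*(r/r) = 3*1 = 3)
U = -2931 (U = 33 - 2964 = -2931)
U - q(162) = -2931 - 1*3 = -2931 - 3 = -2934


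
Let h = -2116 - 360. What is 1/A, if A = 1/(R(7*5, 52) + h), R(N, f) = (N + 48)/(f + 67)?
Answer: -294561/119 ≈ -2475.3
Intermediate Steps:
R(N, f) = (48 + N)/(67 + f)
h = -2476
A = -119/294561 (A = 1/((48 + 7*5)/(67 + 52) - 2476) = 1/((48 + 35)/119 - 2476) = 1/((1/119)*83 - 2476) = 1/(83/119 - 2476) = 1/(-294561/119) = -119/294561 ≈ -0.00040399)
1/A = 1/(-119/294561) = -294561/119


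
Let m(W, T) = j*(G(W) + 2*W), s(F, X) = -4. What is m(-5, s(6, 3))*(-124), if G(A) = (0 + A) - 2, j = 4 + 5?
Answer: 18972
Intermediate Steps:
j = 9
G(A) = -2 + A (G(A) = A - 2 = -2 + A)
m(W, T) = -18 + 27*W (m(W, T) = 9*((-2 + W) + 2*W) = 9*(-2 + 3*W) = -18 + 27*W)
m(-5, s(6, 3))*(-124) = (-18 + 27*(-5))*(-124) = (-18 - 135)*(-124) = -153*(-124) = 18972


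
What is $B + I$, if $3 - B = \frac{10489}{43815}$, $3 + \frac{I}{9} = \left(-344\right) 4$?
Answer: $- \frac{543667009}{43815} \approx -12408.0$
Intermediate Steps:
$I = -12411$ ($I = -27 + 9 \left(\left(-344\right) 4\right) = -27 + 9 \left(-1376\right) = -27 - 12384 = -12411$)
$B = \frac{120956}{43815}$ ($B = 3 - \frac{10489}{43815} = \frac{120956}{43815} \approx 2.7606$)
$B + I = \frac{120956}{43815} - 12411 = - \frac{543667009}{43815}$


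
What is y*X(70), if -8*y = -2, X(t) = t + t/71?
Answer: 1260/71 ≈ 17.746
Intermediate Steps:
X(t) = 72*t/71 (X(t) = t + t*(1/71) = t + t/71 = 72*t/71)
y = ¼ (y = -⅛*(-2) = ¼ ≈ 0.25000)
y*X(70) = ((72/71)*70)/4 = (¼)*(5040/71) = 1260/71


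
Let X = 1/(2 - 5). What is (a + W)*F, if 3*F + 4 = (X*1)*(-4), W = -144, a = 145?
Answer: -8/9 ≈ -0.88889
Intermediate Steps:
X = -1/3 (X = 1/(-3) = -1/3 ≈ -0.33333)
F = -8/9 (F = -4/3 + (-1/3*1*(-4))/3 = -4/3 + (-1/3*(-4))/3 = -4/3 + (1/3)*(4/3) = -4/3 + 4/9 = -8/9 ≈ -0.88889)
(a + W)*F = (145 - 144)*(-8/9) = 1*(-8/9) = -8/9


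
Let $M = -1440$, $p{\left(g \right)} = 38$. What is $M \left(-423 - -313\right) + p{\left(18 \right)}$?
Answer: $158438$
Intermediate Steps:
$M \left(-423 - -313\right) + p{\left(18 \right)} = - 1440 \left(-423 - -313\right) + 38 = - 1440 \left(-423 + 313\right) + 38 = \left(-1440\right) \left(-110\right) + 38 = 158400 + 38 = 158438$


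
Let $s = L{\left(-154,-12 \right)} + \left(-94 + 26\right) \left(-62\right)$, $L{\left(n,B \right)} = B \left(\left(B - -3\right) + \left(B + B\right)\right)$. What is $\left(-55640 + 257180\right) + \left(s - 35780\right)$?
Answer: $170372$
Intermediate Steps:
$L{\left(n,B \right)} = B \left(3 + 3 B\right)$ ($L{\left(n,B \right)} = B \left(\left(B + 3\right) + 2 B\right) = B \left(\left(3 + B\right) + 2 B\right) = B \left(3 + 3 B\right)$)
$s = 4612$ ($s = 3 \left(-12\right) \left(1 - 12\right) + \left(-94 + 26\right) \left(-62\right) = 3 \left(-12\right) \left(-11\right) - -4216 = 396 + 4216 = 4612$)
$\left(-55640 + 257180\right) + \left(s - 35780\right) = \left(-55640 + 257180\right) + \left(4612 - 35780\right) = 201540 + \left(4612 - 35780\right) = 201540 - 31168 = 170372$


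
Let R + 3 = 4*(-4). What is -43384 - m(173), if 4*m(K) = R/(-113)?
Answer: -19609587/452 ≈ -43384.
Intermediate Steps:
R = -19 (R = -3 + 4*(-4) = -3 - 16 = -19)
m(K) = 19/452 (m(K) = (-19/(-113))/4 = (-19*(-1/113))/4 = (¼)*(19/113) = 19/452)
-43384 - m(173) = -43384 - 1*19/452 = -43384 - 19/452 = -19609587/452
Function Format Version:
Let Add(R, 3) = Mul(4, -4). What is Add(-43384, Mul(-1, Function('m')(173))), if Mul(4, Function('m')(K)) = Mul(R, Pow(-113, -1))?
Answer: Rational(-19609587, 452) ≈ -43384.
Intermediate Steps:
R = -19 (R = Add(-3, Mul(4, -4)) = Add(-3, -16) = -19)
Function('m')(K) = Rational(19, 452) (Function('m')(K) = Mul(Rational(1, 4), Mul(-19, Pow(-113, -1))) = Mul(Rational(1, 4), Mul(-19, Rational(-1, 113))) = Mul(Rational(1, 4), Rational(19, 113)) = Rational(19, 452))
Add(-43384, Mul(-1, Function('m')(173))) = Add(-43384, Mul(-1, Rational(19, 452))) = Add(-43384, Rational(-19, 452)) = Rational(-19609587, 452)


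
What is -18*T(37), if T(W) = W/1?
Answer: -666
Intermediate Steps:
T(W) = W (T(W) = W*1 = W)
-18*T(37) = -18*37 = -666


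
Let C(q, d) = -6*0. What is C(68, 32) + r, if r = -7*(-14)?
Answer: 98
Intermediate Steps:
C(q, d) = 0
r = 98
C(68, 32) + r = 0 + 98 = 98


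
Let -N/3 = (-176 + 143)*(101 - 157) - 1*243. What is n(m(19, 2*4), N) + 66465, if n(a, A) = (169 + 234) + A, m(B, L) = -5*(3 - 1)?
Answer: 62053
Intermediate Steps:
m(B, L) = -10 (m(B, L) = -5*2 = -10)
N = -4815 (N = -3*((-176 + 143)*(101 - 157) - 1*243) = -3*(-33*(-56) - 243) = -3*(1848 - 243) = -3*1605 = -4815)
n(a, A) = 403 + A
n(m(19, 2*4), N) + 66465 = (403 - 4815) + 66465 = -4412 + 66465 = 62053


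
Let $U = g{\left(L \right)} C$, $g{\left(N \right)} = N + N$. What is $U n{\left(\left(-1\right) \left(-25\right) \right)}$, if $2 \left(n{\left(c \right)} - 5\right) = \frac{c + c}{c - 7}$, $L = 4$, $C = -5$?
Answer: $- \frac{2300}{9} \approx -255.56$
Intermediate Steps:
$n{\left(c \right)} = 5 + \frac{c}{-7 + c}$ ($n{\left(c \right)} = 5 + \frac{\left(c + c\right) \frac{1}{c - 7}}{2} = 5 + \frac{2 c \frac{1}{-7 + c}}{2} = 5 + \frac{c}{-7 + c}$)
$g{\left(N \right)} = 2 N$
$U = -40$ ($U = 2 \cdot 4 \left(-5\right) = 8 \left(-5\right) = -40$)
$U n{\left(\left(-1\right) \left(-25\right) \right)} = - 40 \frac{-35 + 6 \left(\left(-1\right) \left(-25\right)\right)}{-7 - -25} = - 40 \frac{-35 + 6 \cdot 25}{-7 + 25} = - 40 \frac{-35 + 150}{18} = - 40 \cdot \frac{1}{18} \cdot 115 = \left(-40\right) \frac{115}{18} = - \frac{2300}{9}$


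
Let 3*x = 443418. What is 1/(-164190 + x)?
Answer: -1/16384 ≈ -6.1035e-5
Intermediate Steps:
x = 147806 (x = (⅓)*443418 = 147806)
1/(-164190 + x) = 1/(-164190 + 147806) = 1/(-16384) = -1/16384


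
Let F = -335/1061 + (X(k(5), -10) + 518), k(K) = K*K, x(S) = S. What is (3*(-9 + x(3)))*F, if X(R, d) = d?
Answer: -9695754/1061 ≈ -9138.3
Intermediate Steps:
k(K) = K**2
F = 538653/1061 (F = -335/1061 + (-10 + 518) = -335*1/1061 + 508 = -335/1061 + 508 = 538653/1061 ≈ 507.68)
(3*(-9 + x(3)))*F = (3*(-9 + 3))*(538653/1061) = (3*(-6))*(538653/1061) = -18*538653/1061 = -9695754/1061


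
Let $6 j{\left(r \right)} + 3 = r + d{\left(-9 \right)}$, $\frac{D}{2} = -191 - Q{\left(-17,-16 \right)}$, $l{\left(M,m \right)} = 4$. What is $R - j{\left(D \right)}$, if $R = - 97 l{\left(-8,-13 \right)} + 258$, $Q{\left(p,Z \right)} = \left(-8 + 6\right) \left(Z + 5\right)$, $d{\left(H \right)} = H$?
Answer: $-57$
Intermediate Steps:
$Q{\left(p,Z \right)} = -10 - 2 Z$ ($Q{\left(p,Z \right)} = - 2 \left(5 + Z\right) = -10 - 2 Z$)
$D = -426$ ($D = 2 \left(-191 - \left(-10 - -32\right)\right) = 2 \left(-191 - \left(-10 + 32\right)\right) = 2 \left(-191 - 22\right) = 2 \left(-213\right) = -426$)
$R = -130$ ($R = \left(-97\right) 4 + 258 = -388 + 258 = -130$)
$j{\left(r \right)} = -2 + \frac{r}{6}$ ($j{\left(r \right)} = - \frac{1}{2} + \frac{r - 9}{6} = - \frac{1}{2} + \frac{-9 + r}{6} = - \frac{1}{2} + \left(- \frac{3}{2} + \frac{r}{6}\right) = -2 + \frac{r}{6}$)
$R - j{\left(D \right)} = -130 - \left(-2 + \frac{1}{6} \left(-426\right)\right) = -130 - \left(-2 - 71\right) = -130 - -73 = -130 + 73 = -57$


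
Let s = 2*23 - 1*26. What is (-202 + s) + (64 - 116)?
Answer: -234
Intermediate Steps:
s = 20 (s = 46 - 26 = 20)
(-202 + s) + (64 - 116) = (-202 + 20) + (64 - 116) = -182 - 52 = -234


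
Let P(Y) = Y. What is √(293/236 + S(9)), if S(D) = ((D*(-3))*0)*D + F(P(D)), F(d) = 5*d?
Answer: √643867/118 ≈ 6.8001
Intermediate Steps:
S(D) = 5*D (S(D) = ((D*(-3))*0)*D + 5*D = (-3*D*0)*D + 5*D = 0*D + 5*D = 0 + 5*D = 5*D)
√(293/236 + S(9)) = √(293/236 + 5*9) = √(293*(1/236) + 45) = √(293/236 + 45) = √(10913/236) = √643867/118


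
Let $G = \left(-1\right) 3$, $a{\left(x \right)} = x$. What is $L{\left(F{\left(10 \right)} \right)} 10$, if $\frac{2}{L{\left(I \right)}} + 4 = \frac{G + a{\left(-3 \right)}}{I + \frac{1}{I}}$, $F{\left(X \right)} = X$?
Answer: $- \frac{505}{116} \approx -4.3534$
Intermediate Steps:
$G = -3$
$L{\left(I \right)} = \frac{2}{-4 - \frac{6}{I + \frac{1}{I}}}$ ($L{\left(I \right)} = \frac{2}{-4 + \frac{-3 - 3}{I + \frac{1}{I}}} = \frac{2}{-4 - \frac{6}{I + \frac{1}{I}}}$)
$L{\left(F{\left(10 \right)} \right)} 10 = \frac{-1 - 10^{2}}{2 + 2 \cdot 10^{2} + 3 \cdot 10} \cdot 10 = \frac{-1 - 100}{2 + 2 \cdot 100 + 30} \cdot 10 = \frac{-1 - 100}{2 + 200 + 30} \cdot 10 = \frac{1}{232} \left(-101\right) 10 = \left(- \frac{101}{232}\right) 10 = - \frac{505}{116}$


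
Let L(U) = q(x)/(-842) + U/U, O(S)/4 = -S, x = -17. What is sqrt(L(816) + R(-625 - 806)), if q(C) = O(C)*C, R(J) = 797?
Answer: 2*sqrt(35420414)/421 ≈ 28.273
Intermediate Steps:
O(S) = -4*S (O(S) = 4*(-S) = -4*S)
q(C) = -4*C**2 (q(C) = (-4*C)*C = -4*C**2)
L(U) = 999/421 (L(U) = -4*(-17)**2/(-842) + U/U = -4*289*(-1/842) + 1 = -1156*(-1/842) + 1 = 578/421 + 1 = 999/421)
sqrt(L(816) + R(-625 - 806)) = sqrt(999/421 + 797) = sqrt(336536/421) = 2*sqrt(35420414)/421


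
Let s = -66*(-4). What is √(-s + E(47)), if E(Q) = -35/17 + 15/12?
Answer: I*√306119/34 ≈ 16.273*I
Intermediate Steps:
s = 264 (s = -1*(-264) = 264)
E(Q) = -55/68 (E(Q) = -35*1/17 + 15*(1/12) = -35/17 + 5/4 = -55/68)
√(-s + E(47)) = √(-1*264 - 55/68) = √(-264 - 55/68) = √(-18007/68) = I*√306119/34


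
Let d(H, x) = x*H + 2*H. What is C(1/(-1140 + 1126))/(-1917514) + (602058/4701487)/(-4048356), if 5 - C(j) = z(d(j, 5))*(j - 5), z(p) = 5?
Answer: -96491808747577/6082767665942380868 ≈ -1.5863e-5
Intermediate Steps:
d(H, x) = 2*H + H*x (d(H, x) = H*x + 2*H = 2*H + H*x)
C(j) = 30 - 5*j (C(j) = 5 - 5*(j - 5) = 5 - 5*(-5 + j) = 5 - (-25 + 5*j) = 5 + (25 - 5*j) = 30 - 5*j)
C(1/(-1140 + 1126))/(-1917514) + (602058/4701487)/(-4048356) = (30 - 5/(-1140 + 1126))/(-1917514) + (602058/4701487)/(-4048356) = (30 - 5/(-14))*(-1/1917514) + (602058*(1/4701487))*(-1/4048356) = (30 - 5*(-1/14))*(-1/1917514) + (602058/4701487)*(-1/4048356) = (30 + 5/14)*(-1/1917514) - 100343/3172215517562 = (425/14)*(-1/1917514) - 100343/3172215517562 = -425/26845196 - 100343/3172215517562 = -96491808747577/6082767665942380868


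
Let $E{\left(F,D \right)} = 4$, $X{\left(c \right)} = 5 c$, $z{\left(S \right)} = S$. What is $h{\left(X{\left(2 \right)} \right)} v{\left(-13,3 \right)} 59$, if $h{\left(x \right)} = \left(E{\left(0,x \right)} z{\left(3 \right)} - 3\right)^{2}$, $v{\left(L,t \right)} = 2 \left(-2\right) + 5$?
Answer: $4779$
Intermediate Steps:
$v{\left(L,t \right)} = 1$ ($v{\left(L,t \right)} = -4 + 5 = 1$)
$h{\left(x \right)} = 81$ ($h{\left(x \right)} = \left(4 \cdot 3 - 3\right)^{2} = \left(12 - 3\right)^{2} = 9^{2} = 81$)
$h{\left(X{\left(2 \right)} \right)} v{\left(-13,3 \right)} 59 = 81 \cdot 1 \cdot 59 = 81 \cdot 59 = 4779$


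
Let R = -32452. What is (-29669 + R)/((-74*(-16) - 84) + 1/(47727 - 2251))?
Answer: -2825014596/50023601 ≈ -56.474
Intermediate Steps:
(-29669 + R)/((-74*(-16) - 84) + 1/(47727 - 2251)) = (-29669 - 32452)/((-74*(-16) - 84) + 1/(47727 - 2251)) = -62121/((1184 - 84) + 1/45476) = -62121/(1100 + 1/45476) = -62121/50023601/45476 = -62121*45476/50023601 = -2825014596/50023601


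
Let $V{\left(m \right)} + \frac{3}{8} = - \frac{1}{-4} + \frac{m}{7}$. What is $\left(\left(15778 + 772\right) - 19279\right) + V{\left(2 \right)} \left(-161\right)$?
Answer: $- \frac{22039}{8} \approx -2754.9$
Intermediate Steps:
$V{\left(m \right)} = - \frac{1}{8} + \frac{m}{7}$ ($V{\left(m \right)} = - \frac{3}{8} + \left(- \frac{1}{-4} + \frac{m}{7}\right) = - \frac{3}{8} + \left(\left(-1\right) \left(- \frac{1}{4}\right) + m \frac{1}{7}\right) = - \frac{3}{8} + \left(\frac{1}{4} + \frac{m}{7}\right) = - \frac{1}{8} + \frac{m}{7}$)
$\left(\left(15778 + 772\right) - 19279\right) + V{\left(2 \right)} \left(-161\right) = \left(\left(15778 + 772\right) - 19279\right) + \left(- \frac{1}{8} + \frac{1}{7} \cdot 2\right) \left(-161\right) = \left(16550 - 19279\right) + \left(- \frac{1}{8} + \frac{2}{7}\right) \left(-161\right) = -2729 + \frac{9}{56} \left(-161\right) = -2729 - \frac{207}{8} = - \frac{22039}{8}$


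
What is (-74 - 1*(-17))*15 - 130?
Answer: -985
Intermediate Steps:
(-74 - 1*(-17))*15 - 130 = (-74 + 17)*15 - 130 = -57*15 - 130 = -855 - 130 = -985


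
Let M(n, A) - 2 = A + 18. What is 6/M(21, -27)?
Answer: -6/7 ≈ -0.85714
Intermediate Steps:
M(n, A) = 20 + A (M(n, A) = 2 + (A + 18) = 2 + (18 + A) = 20 + A)
6/M(21, -27) = 6/(20 - 27) = 6/(-7) = -⅐*6 = -6/7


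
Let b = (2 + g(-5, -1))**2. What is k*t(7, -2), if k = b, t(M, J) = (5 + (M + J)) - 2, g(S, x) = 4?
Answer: 288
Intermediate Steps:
t(M, J) = 3 + J + M (t(M, J) = (5 + (J + M)) - 2 = (5 + J + M) - 2 = 3 + J + M)
b = 36 (b = (2 + 4)**2 = 6**2 = 36)
k = 36
k*t(7, -2) = 36*(3 - 2 + 7) = 36*8 = 288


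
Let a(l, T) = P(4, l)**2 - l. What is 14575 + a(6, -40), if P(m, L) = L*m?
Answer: 15145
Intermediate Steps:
a(l, T) = -l + 16*l**2 (a(l, T) = (l*4)**2 - l = (4*l)**2 - l = 16*l**2 - l = -l + 16*l**2)
14575 + a(6, -40) = 14575 + 6*(-1 + 16*6) = 14575 + 6*(-1 + 96) = 14575 + 6*95 = 14575 + 570 = 15145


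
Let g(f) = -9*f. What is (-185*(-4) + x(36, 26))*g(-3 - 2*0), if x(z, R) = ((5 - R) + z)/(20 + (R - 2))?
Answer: 879525/44 ≈ 19989.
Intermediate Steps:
x(z, R) = (5 + z - R)/(18 + R) (x(z, R) = (5 + z - R)/(20 + (-2 + R)) = (5 + z - R)/(18 + R))
(-185*(-4) + x(36, 26))*g(-3 - 2*0) = (-185*(-4) + (5 + 36 - 1*26)/(18 + 26))*(-9*(-3 - 2*0)) = (740 + (5 + 36 - 26)/44)*(-9*(-3 + 0)) = (740 + (1/44)*15)*(-9*(-3)) = (740 + 15/44)*27 = (32575/44)*27 = 879525/44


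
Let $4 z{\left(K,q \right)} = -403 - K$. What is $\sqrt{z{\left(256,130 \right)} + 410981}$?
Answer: $\frac{159 \sqrt{65}}{2} \approx 640.95$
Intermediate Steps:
$z{\left(K,q \right)} = - \frac{403}{4} - \frac{K}{4}$ ($z{\left(K,q \right)} = \frac{-403 - K}{4} = - \frac{403}{4} - \frac{K}{4}$)
$\sqrt{z{\left(256,130 \right)} + 410981} = \sqrt{\left(- \frac{403}{4} - 64\right) + 410981} = \sqrt{- \frac{659}{4} + 410981} = \sqrt{\frac{1643265}{4}} = \frac{159 \sqrt{65}}{2}$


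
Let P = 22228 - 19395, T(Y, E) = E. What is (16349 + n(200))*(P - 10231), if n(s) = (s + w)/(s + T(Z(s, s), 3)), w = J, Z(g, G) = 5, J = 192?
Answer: -3507961446/29 ≈ -1.2096e+8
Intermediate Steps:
P = 2833
w = 192
n(s) = (192 + s)/(3 + s) (n(s) = (s + 192)/(s + 3) = (192 + s)/(3 + s))
(16349 + n(200))*(P - 10231) = (16349 + (192 + 200)/(3 + 200))*(2833 - 10231) = (16349 + 392/203)*(-7398) = (16349 + (1/203)*392)*(-7398) = (16349 + 56/29)*(-7398) = (474177/29)*(-7398) = -3507961446/29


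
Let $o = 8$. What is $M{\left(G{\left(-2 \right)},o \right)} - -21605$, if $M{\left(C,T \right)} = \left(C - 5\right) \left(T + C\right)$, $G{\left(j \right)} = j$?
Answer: $21563$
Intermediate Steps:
$M{\left(C,T \right)} = \left(-5 + C\right) \left(C + T\right)$
$M{\left(G{\left(-2 \right)},o \right)} - -21605 = \left(\left(-2\right)^{2} - -10 - 40 - 16\right) - -21605 = \left(4 + 10 - 40 - 16\right) + 21605 = -42 + 21605 = 21563$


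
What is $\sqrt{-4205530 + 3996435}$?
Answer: $i \sqrt{209095} \approx 457.27 i$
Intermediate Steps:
$\sqrt{-4205530 + 3996435} = \sqrt{-209095} = i \sqrt{209095}$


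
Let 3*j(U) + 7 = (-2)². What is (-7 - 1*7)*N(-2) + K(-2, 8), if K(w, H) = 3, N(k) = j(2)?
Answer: 17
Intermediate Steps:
j(U) = -1 (j(U) = -7/3 + (⅓)*(-2)² = -7/3 + (⅓)*4 = -7/3 + 4/3 = -1)
N(k) = -1
(-7 - 1*7)*N(-2) + K(-2, 8) = (-7 - 1*7)*(-1) + 3 = (-7 - 7)*(-1) + 3 = -14*(-1) + 3 = 14 + 3 = 17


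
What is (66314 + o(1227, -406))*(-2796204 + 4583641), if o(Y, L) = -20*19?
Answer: 117852871158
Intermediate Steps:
o(Y, L) = -380
(66314 + o(1227, -406))*(-2796204 + 4583641) = (66314 - 380)*(-2796204 + 4583641) = 65934*1787437 = 117852871158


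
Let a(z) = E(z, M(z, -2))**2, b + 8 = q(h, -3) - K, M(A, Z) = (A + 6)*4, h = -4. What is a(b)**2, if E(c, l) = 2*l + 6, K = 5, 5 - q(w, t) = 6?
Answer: 11316496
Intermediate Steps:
q(w, t) = -1 (q(w, t) = 5 - 1*6 = 5 - 6 = -1)
M(A, Z) = 24 + 4*A (M(A, Z) = (6 + A)*4 = 24 + 4*A)
b = -14 (b = -8 + (-1 - 1*5) = -8 + (-1 - 5) = -8 - 6 = -14)
E(c, l) = 6 + 2*l
a(z) = (54 + 8*z)**2 (a(z) = (6 + 2*(24 + 4*z))**2 = (6 + (48 + 8*z))**2 = (54 + 8*z)**2)
a(b)**2 = (4*(27 + 4*(-14))**2)**2 = (4*(27 - 56)**2)**2 = (4*(-29)**2)**2 = (4*841)**2 = 3364**2 = 11316496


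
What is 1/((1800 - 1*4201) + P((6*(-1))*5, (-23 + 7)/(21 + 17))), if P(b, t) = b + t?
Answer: -19/46197 ≈ -0.00041128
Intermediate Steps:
1/((1800 - 1*4201) + P((6*(-1))*5, (-23 + 7)/(21 + 17))) = 1/((1800 - 1*4201) + ((6*(-1))*5 + (-23 + 7)/(21 + 17))) = 1/((1800 - 4201) + (-6*5 - 16/38)) = 1/(-2401 + (-30 - 16*1/38)) = 1/(-2401 + (-30 - 8/19)) = 1/(-2401 - 578/19) = 1/(-46197/19) = -19/46197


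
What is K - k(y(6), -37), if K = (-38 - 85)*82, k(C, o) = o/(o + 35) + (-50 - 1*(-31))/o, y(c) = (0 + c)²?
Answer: -747771/74 ≈ -10105.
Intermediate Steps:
y(c) = c²
k(C, o) = -19/o + o/(35 + o) (k(C, o) = o/(35 + o) + (-50 + 31)/o = o/(35 + o) - 19/o = -19/o + o/(35 + o))
K = -10086 (K = -123*82 = -10086)
K - k(y(6), -37) = -10086 - (-665 + (-37)² - 19*(-37))/((-37)*(35 - 37)) = -10086 - (-1)*(-665 + 1369 + 703)/(37*(-2)) = -10086 - (-1)*(-1)*1407/(37*2) = -10086 - 1*1407/74 = -10086 - 1407/74 = -747771/74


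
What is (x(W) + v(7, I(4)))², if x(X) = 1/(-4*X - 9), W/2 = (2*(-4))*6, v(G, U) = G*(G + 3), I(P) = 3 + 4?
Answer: 689115001/140625 ≈ 4900.4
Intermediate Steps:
I(P) = 7
v(G, U) = G*(3 + G)
W = -96 (W = 2*((2*(-4))*6) = 2*(-8*6) = 2*(-48) = -96)
x(X) = 1/(-9 - 4*X)
(x(W) + v(7, I(4)))² = (-1/(9 + 4*(-96)) + 7*(3 + 7))² = (-1/(9 - 384) + 7*10)² = (-1/(-375) + 70)² = (-1*(-1/375) + 70)² = (1/375 + 70)² = (26251/375)² = 689115001/140625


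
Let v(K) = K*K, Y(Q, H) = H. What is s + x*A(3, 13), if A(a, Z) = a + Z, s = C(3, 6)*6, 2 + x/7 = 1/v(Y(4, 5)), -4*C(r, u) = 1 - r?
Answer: -5413/25 ≈ -216.52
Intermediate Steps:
C(r, u) = -1/4 + r/4 (C(r, u) = -(1 - r)/4 = -1/4 + r/4)
v(K) = K**2
x = -343/25 (x = -14 + 7/(5**2) = -14 + 7/25 = -343/25 ≈ -13.720)
s = 3 (s = (-1/4 + (1/4)*3)*6 = (-1/4 + 3/4)*6 = (1/2)*6 = 3)
A(a, Z) = Z + a
s + x*A(3, 13) = 3 - 343*(13 + 3)/25 = 3 - 343/25*16 = 3 - 5488/25 = -5413/25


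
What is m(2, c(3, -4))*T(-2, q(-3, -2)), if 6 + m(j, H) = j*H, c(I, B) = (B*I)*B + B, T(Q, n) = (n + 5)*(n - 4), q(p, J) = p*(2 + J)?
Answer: -1640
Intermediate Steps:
T(Q, n) = (-4 + n)*(5 + n) (T(Q, n) = (5 + n)*(-4 + n) = (-4 + n)*(5 + n))
c(I, B) = B + I*B**2 (c(I, B) = I*B**2 + B = B + I*B**2)
m(j, H) = -6 + H*j (m(j, H) = -6 + j*H = -6 + H*j)
m(2, c(3, -4))*T(-2, q(-3, -2)) = (-6 - 4*(1 - 4*3)*2)*(-20 - 3*(2 - 2) + (-3*(2 - 2))**2) = (-6 - 4*(1 - 12)*2)*(-20 - 3*0 + (-3*0)**2) = (-6 - 4*(-11)*2)*(-20 + 0 + 0**2) = (-6 + 44*2)*(-20 + 0 + 0) = (-6 + 88)*(-20) = 82*(-20) = -1640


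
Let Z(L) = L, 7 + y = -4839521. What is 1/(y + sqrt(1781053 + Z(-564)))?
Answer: -4839528/23421029482295 - sqrt(1780489)/23421029482295 ≈ -2.0669e-7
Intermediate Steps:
y = -4839528 (y = -7 - 4839521 = -4839528)
1/(y + sqrt(1781053 + Z(-564))) = 1/(-4839528 + sqrt(1781053 - 564)) = 1/(-4839528 + sqrt(1780489))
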